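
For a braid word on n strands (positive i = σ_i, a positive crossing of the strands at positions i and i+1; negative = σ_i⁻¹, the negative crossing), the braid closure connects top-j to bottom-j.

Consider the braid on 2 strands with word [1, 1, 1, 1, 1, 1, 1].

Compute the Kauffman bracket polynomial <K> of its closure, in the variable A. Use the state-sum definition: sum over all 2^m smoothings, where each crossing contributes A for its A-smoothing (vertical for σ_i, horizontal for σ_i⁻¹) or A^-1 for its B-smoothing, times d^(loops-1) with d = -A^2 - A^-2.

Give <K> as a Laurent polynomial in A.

Braid: s1 s1 s1 s1 s1 s1 s1 on 2 strands, 7 crossings.
Writhe w = (#positive) - (#negative) = 7 - 0 = 7.
State-sum expansion of <K>. There are 2^7 = 128 states.
For each crossing: s=0 is the vertical smoothing, s=1 horizontal. Crossing k contributes A^(sign_k * (1 - 2*s_k)); loop factor d = -A^2 - A^-2.
Tabulate the states by total A-exponent and number of loops L (A-exp: L × count):
  A^7: L=2 ×1
  A^5: L=1 ×7
  A^3: L=2 ×21
  A^1: L=3 ×35
  A^-1: L=4 ×35
  A^-3: L=5 ×21
  A^-5: L=6 ×7
  A^-7: L=7 ×1
Each group contributes A^e * Σ count * d^(L-1):
Powers of d = -A^2 - A^-2: d^2 = A^4 + 2 + A^-4; d^3 = -A^6 - 3*A^2 - 3*A^-2 - A^-6; d^4 = A^8 + 4*A^4 + 6 + 4*A^-4 + A^-8; d^5 = -A^10 - 5*A^6 - 10*A^2 - 10*A^-2 - 5*A^-6 - A^-10; d^6 = A^12 + 6*A^8 + 15*A^4 + 20 + 15*A^-4 + 6*A^-8 + A^-12.
  A^7 * (d) = -A^9 - A^5
  A^5 * (7) = 7*A^5
  A^3 * (21*d) = -21*A^5 - 21*A
  A^1 * (35*d^2) = 35*A^5 + 70*A + 35*A^-3
  A^-1 * (35*d^3) = -35*A^5 - 105*A - 105*A^-3 - 35*A^-7
  A^-3 * (21*d^4) = 21*A^5 + 84*A + 126*A^-3 + 84*A^-7 + 21*A^-11
  A^-5 * (7*d^5) = -7*A^5 - 35*A - 70*A^-3 - 70*A^-7 - 35*A^-11 - 7*A^-15
  A^-7 * (d^6) = A^5 + 6*A + 15*A^-3 + 20*A^-7 + 15*A^-11 + 6*A^-15 + A^-19
Summing the groups: <K> = -A^9 - A + A^-3 - A^-7 + A^-11 - A^-15 + A^-19

Answer: -A^9 - A + A^-3 - A^-7 + A^-11 - A^-15 + A^-19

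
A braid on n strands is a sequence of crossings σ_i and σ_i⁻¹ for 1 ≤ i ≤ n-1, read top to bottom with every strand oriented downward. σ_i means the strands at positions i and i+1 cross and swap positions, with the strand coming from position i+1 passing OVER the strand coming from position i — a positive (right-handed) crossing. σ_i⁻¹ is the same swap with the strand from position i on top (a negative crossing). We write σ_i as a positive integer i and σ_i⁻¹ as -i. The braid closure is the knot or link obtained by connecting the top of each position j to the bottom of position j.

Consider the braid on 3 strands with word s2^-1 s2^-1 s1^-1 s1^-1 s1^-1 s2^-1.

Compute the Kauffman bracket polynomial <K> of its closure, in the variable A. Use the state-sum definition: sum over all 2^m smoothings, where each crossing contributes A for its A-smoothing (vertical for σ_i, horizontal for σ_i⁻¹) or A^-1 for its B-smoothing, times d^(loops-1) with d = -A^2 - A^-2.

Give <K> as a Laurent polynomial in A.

A^14 - 2*A^10 + A^6 - 2*A^2 + 2*A^-2 + A^-10

Derivation:
Braid: s2^-1 s2^-1 s1^-1 s1^-1 s1^-1 s2^-1 on 3 strands, 6 crossings.
Writhe w = (#positive) - (#negative) = 0 - 6 = -6.
State-sum expansion of <K>. There are 2^6 = 64 states.
Smooth each crossing (0=||, 1=⌣⌢); contribution A^(Σ sign_k(1-2s_k)) * d^(L-1).
Tabulate the states by total A-exponent and number of loops L (A-exp: L × count):
  A^6: L=5 ×1
  A^4: L=4 ×6
  A^2: L=3 ×15
  A^0: L=2 ×18, L=4 ×2
  A^-2: L=1 ×9, L=3 ×6
  A^-4: L=2 ×6
  A^-6: L=3 ×1
Each group contributes A^e * Σ count * d^(L-1):
Powers of d = -A^2 - A^-2: d^2 = A^4 + 2 + A^-4; d^3 = -A^6 - 3*A^2 - 3*A^-2 - A^-6; d^4 = A^8 + 4*A^4 + 6 + 4*A^-4 + A^-8.
  A^6 * (d^4) = A^14 + 4*A^10 + 6*A^6 + 4*A^2 + A^-2
  A^4 * (6*d^3) = -6*A^10 - 18*A^6 - 18*A^2 - 6*A^-2
  A^2 * (15*d^2) = 15*A^6 + 30*A^2 + 15*A^-2
  A^0 * (18*d + 2*d^3) = -2*A^6 - 24*A^2 - 24*A^-2 - 2*A^-6
  A^-2 * (9 + 6*d^2) = 6*A^2 + 21*A^-2 + 6*A^-6
  A^-4 * (6*d) = -6*A^-2 - 6*A^-6
  A^-6 * (d^2) = A^-2 + 2*A^-6 + A^-10
Summing the groups: <K> = A^14 - 2*A^10 + A^6 - 2*A^2 + 2*A^-2 + A^-10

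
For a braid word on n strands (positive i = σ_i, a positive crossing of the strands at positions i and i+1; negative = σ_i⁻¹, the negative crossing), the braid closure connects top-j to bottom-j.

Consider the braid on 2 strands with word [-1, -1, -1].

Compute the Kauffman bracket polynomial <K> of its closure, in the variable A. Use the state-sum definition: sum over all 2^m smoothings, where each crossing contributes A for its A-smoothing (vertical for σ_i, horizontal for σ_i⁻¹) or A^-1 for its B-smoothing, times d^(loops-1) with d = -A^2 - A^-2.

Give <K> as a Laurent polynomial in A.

A^7 - A^3 - A^-5

Derivation:
Braid: s1^-1 s1^-1 s1^-1 on 2 strands, 3 crossings.
Writhe w = (#positive) - (#negative) = 0 - 3 = -3.
State-sum expansion of <K>. There are 2^3 = 8 states.
Each crossing splits two ways (0=vertical, 1=horizontal). The state's weight is A^(#A-smoothings - #B-smoothings) * d^(loops - 1).
  state 000: A-exp=-3, loops=2, term = A^-3 * d^1
  state 001: A-exp=-1, loops=1, term = A^-1 * d^0
  state 010: A-exp=-1, loops=1, term = A^-1 * d^0
  state 011: A-exp=+1, loops=2, term = A^1 * d^1
  state 100: A-exp=-1, loops=1, term = A^-1 * d^0
  state 101: A-exp=+1, loops=2, term = A^1 * d^1
  state 110: A-exp=+1, loops=2, term = A^1 * d^1
  state 111: A-exp=+3, loops=3, term = A^3 * d^2
Collect the terms by A-exponent (count of states per loop number):
Powers of d = -A^2 - A^-2: d^2 = A^4 + 2 + A^-4.
  A^3 * (d^2) = A^7 + 2*A^3 + A^-1
  A^1 * (3*d) = -3*A^3 - 3*A^-1
  A^-1 * (3) = 3*A^-1
  A^-3 * (d) = -A^-1 - A^-5
Summing the groups: <K> = A^7 - A^3 - A^-5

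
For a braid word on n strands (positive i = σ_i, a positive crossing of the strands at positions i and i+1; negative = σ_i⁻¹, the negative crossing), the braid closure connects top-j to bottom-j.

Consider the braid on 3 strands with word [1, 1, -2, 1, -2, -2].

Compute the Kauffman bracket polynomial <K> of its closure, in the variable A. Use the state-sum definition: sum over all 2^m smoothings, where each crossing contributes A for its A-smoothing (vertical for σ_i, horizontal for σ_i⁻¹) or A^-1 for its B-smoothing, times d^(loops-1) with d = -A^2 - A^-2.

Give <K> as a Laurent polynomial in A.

-A^12 + 2*A^8 - 2*A^4 + 3 - 2*A^-4 + 2*A^-8 - A^-12

Derivation:
Braid: s1 s1 s2^-1 s1 s2^-1 s2^-1 on 3 strands, 6 crossings.
Writhe w = (#positive) - (#negative) = 3 - 3 = 0.
Computing the Kauffman bracket via state sum. There are 2^6 = 64 states.
Smooth each crossing (0=||, 1=⌣⌢); contribution A^(Σ sign_k(1-2s_k)) * d^(L-1).
Tabulate the states by total A-exponent and number of loops L (A-exp: L × count):
  A^6: L=4 ×1
  A^4: L=3 ×6
  A^2: L=2 ×14, L=4 ×1
  A^0: L=1 ×13, L=3 ×7
  A^-2: L=2 ×14, L=4 ×1
  A^-4: L=3 ×6
  A^-6: L=4 ×1
Each group contributes A^e * Σ count * d^(L-1):
Powers of d = -A^2 - A^-2: d^2 = A^4 + 2 + A^-4; d^3 = -A^6 - 3*A^2 - 3*A^-2 - A^-6.
  A^6 * (d^3) = -A^12 - 3*A^8 - 3*A^4 - 1
  A^4 * (6*d^2) = 6*A^8 + 12*A^4 + 6
  A^2 * (14*d + d^3) = -A^8 - 17*A^4 - 17 - A^-4
  A^0 * (13 + 7*d^2) = 7*A^4 + 27 + 7*A^-4
  A^-2 * (14*d + d^3) = -A^4 - 17 - 17*A^-4 - A^-8
  A^-4 * (6*d^2) = 6 + 12*A^-4 + 6*A^-8
  A^-6 * (d^3) = -1 - 3*A^-4 - 3*A^-8 - A^-12
Summing the groups: <K> = -A^12 + 2*A^8 - 2*A^4 + 3 - 2*A^-4 + 2*A^-8 - A^-12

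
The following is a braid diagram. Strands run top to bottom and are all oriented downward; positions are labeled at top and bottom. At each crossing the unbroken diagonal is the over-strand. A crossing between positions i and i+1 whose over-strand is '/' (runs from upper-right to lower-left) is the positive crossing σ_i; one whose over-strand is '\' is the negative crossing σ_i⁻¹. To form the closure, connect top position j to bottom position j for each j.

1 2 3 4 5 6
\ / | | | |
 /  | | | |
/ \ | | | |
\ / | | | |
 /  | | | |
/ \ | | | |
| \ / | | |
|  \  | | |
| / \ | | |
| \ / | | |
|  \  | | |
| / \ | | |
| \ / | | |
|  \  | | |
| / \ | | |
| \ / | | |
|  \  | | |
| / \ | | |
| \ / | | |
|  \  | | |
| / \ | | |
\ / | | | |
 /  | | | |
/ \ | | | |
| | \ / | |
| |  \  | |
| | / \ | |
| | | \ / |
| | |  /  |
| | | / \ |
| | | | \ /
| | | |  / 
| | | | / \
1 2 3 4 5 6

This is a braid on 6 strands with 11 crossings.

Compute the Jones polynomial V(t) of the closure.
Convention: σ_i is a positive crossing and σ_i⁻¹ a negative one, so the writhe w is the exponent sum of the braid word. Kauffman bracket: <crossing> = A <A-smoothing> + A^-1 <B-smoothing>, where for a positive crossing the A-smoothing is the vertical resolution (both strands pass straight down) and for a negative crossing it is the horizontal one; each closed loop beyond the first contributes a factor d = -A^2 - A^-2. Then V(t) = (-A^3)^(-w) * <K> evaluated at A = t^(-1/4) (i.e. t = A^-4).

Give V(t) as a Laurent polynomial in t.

Reading the diagram top to bottom ('/'-over between positions i,i+1 = s_i, '\'-over = s_i^-1): braid word = s1 s1 s2^-1 s2^-1 s2^-1 s2^-1 s2^-1 s1 s3^-1 s4 s5.
The presented braid s1 s1 s2^-1 s2^-1 s2^-1 s2^-1 s2^-1 s1 s3^-1 s4 s5 on 6 strands reduces by inverse Markov moves (closure unchanged at each step):
  Destabilize: the word has the form β·s5 where s5 occurs only as the final letter (β ∈ B_5); drop it and the last strand → 5 strands.
  Destabilize: the word has the form β·s4 where s4 occurs only as the final letter (β ∈ B_4); drop it and the last strand → 4 strands.
  Destabilize: the word has the form β·s3^-1 where s3^-1 occurs only as the final letter (β ∈ B_3); drop it and the last strand → 3 strands.
Reduced to β = s1 s1 s2^-1 s2^-1 s2^-1 s2^-1 s2^-1 s1 on 3 strands, 8 crossings.
Compute on β:
Braid: s1 s1 s2^-1 s2^-1 s2^-1 s2^-1 s2^-1 s1 on 3 strands, 8 crossings.
Writhe w = (#positive) - (#negative) = 3 - 5 = -2.
State-sum expansion of <K>. There are 2^8 = 256 states.
Each crossing splits two ways (0=vertical, 1=horizontal). The state's weight is A^(#A-smoothings - #B-smoothings) * d^(loops - 1).
Tabulate the states by total A-exponent and number of loops L (A-exp: L × count):
  A^8: L=6 ×1
  A^6: L=5 ×8
  A^4: L=4 ×25, L=6 ×3
  A^2: L=3 ×40, L=5 ×15, L=7 ×1
  A^0: L=2 ×35, L=4 ×30, L=6 ×5
  A^-2: L=1 ×15, L=3 ×31, L=5 ×10
  A^-4: L=2 ×18, L=4 ×10
  A^-6: L=3 ×8
  A^-8: L=4 ×1
Each group contributes A^e * Σ count * d^(L-1):
Powers of d = -A^2 - A^-2: d^2 = A^4 + 2 + A^-4; d^3 = -A^6 - 3*A^2 - 3*A^-2 - A^-6; d^4 = A^8 + 4*A^4 + 6 + 4*A^-4 + A^-8; d^5 = -A^10 - 5*A^6 - 10*A^2 - 10*A^-2 - 5*A^-6 - A^-10; d^6 = A^12 + 6*A^8 + 15*A^4 + 20 + 15*A^-4 + 6*A^-8 + A^-12.
  A^8 * (d^5) = -A^18 - 5*A^14 - 10*A^10 - 10*A^6 - 5*A^2 - A^-2
  A^6 * (8*d^4) = 8*A^14 + 32*A^10 + 48*A^6 + 32*A^2 + 8*A^-2
  A^4 * (25*d^3 + 3*d^5) = -3*A^14 - 40*A^10 - 105*A^6 - 105*A^2 - 40*A^-2 - 3*A^-6
  A^2 * (40*d^2 + 15*d^4 + d^6) = A^14 + 21*A^10 + 115*A^6 + 190*A^2 + 115*A^-2 + 21*A^-6 + A^-10
  A^0 * (35*d + 30*d^3 + 5*d^5) = -5*A^10 - 55*A^6 - 175*A^2 - 175*A^-2 - 55*A^-6 - 5*A^-10
  A^-2 * (15 + 31*d^2 + 10*d^4) = 10*A^6 + 71*A^2 + 137*A^-2 + 71*A^-6 + 10*A^-10
  A^-4 * (18*d + 10*d^3) = -10*A^2 - 48*A^-2 - 48*A^-6 - 10*A^-10
  A^-6 * (8*d^2) = 8*A^-2 + 16*A^-6 + 8*A^-10
  A^-8 * (d^3) = -A^-2 - 3*A^-6 - 3*A^-10 - A^-14
Summing the groups: <K> = -A^18 + A^14 - 2*A^10 + 3*A^6 - 2*A^2 + 3*A^-2 - A^-6 + A^-10 - A^-14
Normalise by the writhe: (-A^3)^(-w) = (-A^3)^(2) = A^6, so f(A) = A^6 * <K> = -A^24 + A^20 - 2*A^16 + 3*A^12 - 2*A^8 + 3*A^4 - 1 + A^-4 - A^-8.
Substitute A = t^(-1/4), i.e. A^e → t^(-e/4): V(t) = -t^2 + t - 1 + 3*t^-1 - 2*t^-2 + 3*t^-3 - 2*t^-4 + t^-5 - t^-6

Answer: -t^2 + t - 1 + 3*t^-1 - 2*t^-2 + 3*t^-3 - 2*t^-4 + t^-5 - t^-6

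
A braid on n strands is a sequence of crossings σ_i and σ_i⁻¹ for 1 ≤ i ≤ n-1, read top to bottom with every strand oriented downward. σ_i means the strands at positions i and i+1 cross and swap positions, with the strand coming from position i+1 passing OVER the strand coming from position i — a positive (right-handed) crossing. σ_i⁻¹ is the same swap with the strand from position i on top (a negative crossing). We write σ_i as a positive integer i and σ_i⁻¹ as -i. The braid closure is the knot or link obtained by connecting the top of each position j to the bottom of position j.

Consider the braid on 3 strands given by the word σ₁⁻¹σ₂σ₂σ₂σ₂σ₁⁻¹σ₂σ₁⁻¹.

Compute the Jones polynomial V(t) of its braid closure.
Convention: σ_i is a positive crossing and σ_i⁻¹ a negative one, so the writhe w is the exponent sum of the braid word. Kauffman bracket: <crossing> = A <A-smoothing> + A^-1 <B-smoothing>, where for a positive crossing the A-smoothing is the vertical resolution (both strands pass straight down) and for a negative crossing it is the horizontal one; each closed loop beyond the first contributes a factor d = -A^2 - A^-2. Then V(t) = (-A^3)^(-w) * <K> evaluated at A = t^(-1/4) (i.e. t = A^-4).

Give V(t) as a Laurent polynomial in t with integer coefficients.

-t^6 + 2*t^5 - 3*t^4 + 4*t^3 - 4*t^2 + 4*t - 2 + 2*t^-1 - t^-2

Derivation:
Braid: s1^-1 s2 s2 s2 s2 s1^-1 s2 s1^-1 on 3 strands, 8 crossings.
Writhe w = (#positive) - (#negative) = 5 - 3 = 2.
Enumerate smoothing states for the bracket polynomial. There are 2^8 = 256 states.
Each crossing splits two ways (0=vertical, 1=horizontal). The state's weight is A^(#A-smoothings - #B-smoothings) * d^(loops - 1).
Tabulate the states by total A-exponent and number of loops L (A-exp: L × count):
  A^8: L=4 ×1
  A^6: L=3 ×8
  A^4: L=2 ×22, L=4 ×6
  A^2: L=1 ×23, L=3 ×29, L=5 ×4
  A^0: L=2 ×47, L=4 ×22, L=6 ×1
  A^-2: L=3 ×48, L=5 ×8
  A^-4: L=4 ×27, L=6 ×1
  A^-6: L=5 ×8
  A^-8: L=6 ×1
Each group contributes A^e * Σ count * d^(L-1):
Powers of d = -A^2 - A^-2: d^2 = A^4 + 2 + A^-4; d^3 = -A^6 - 3*A^2 - 3*A^-2 - A^-6; d^4 = A^8 + 4*A^4 + 6 + 4*A^-4 + A^-8; d^5 = -A^10 - 5*A^6 - 10*A^2 - 10*A^-2 - 5*A^-6 - A^-10.
  A^8 * (d^3) = -A^14 - 3*A^10 - 3*A^6 - A^2
  A^6 * (8*d^2) = 8*A^10 + 16*A^6 + 8*A^2
  A^4 * (22*d + 6*d^3) = -6*A^10 - 40*A^6 - 40*A^2 - 6*A^-2
  A^2 * (23 + 29*d^2 + 4*d^4) = 4*A^10 + 45*A^6 + 105*A^2 + 45*A^-2 + 4*A^-6
  A^0 * (47*d + 22*d^3 + d^5) = -A^10 - 27*A^6 - 123*A^2 - 123*A^-2 - 27*A^-6 - A^-10
  A^-2 * (48*d^2 + 8*d^4) = 8*A^6 + 80*A^2 + 144*A^-2 + 80*A^-6 + 8*A^-10
  A^-4 * (27*d^3 + d^5) = -A^6 - 32*A^2 - 91*A^-2 - 91*A^-6 - 32*A^-10 - A^-14
  A^-6 * (8*d^4) = 8*A^2 + 32*A^-2 + 48*A^-6 + 32*A^-10 + 8*A^-14
  A^-8 * (d^5) = -A^2 - 5*A^-2 - 10*A^-6 - 10*A^-10 - 5*A^-14 - A^-18
Summing the groups: <K> = -A^14 + 2*A^10 - 2*A^6 + 4*A^2 - 4*A^-2 + 4*A^-6 - 3*A^-10 + 2*A^-14 - A^-18
Normalise by the writhe: (-A^3)^(-w) = (-A^3)^(-2) = A^-6, so f(A) = A^-6 * <K> = -A^8 + 2*A^4 - 2 + 4*A^-4 - 4*A^-8 + 4*A^-12 - 3*A^-16 + 2*A^-20 - A^-24.
Substitute A = t^(-1/4), i.e. A^e → t^(-e/4): V(t) = -t^6 + 2*t^5 - 3*t^4 + 4*t^3 - 4*t^2 + 4*t - 2 + 2*t^-1 - t^-2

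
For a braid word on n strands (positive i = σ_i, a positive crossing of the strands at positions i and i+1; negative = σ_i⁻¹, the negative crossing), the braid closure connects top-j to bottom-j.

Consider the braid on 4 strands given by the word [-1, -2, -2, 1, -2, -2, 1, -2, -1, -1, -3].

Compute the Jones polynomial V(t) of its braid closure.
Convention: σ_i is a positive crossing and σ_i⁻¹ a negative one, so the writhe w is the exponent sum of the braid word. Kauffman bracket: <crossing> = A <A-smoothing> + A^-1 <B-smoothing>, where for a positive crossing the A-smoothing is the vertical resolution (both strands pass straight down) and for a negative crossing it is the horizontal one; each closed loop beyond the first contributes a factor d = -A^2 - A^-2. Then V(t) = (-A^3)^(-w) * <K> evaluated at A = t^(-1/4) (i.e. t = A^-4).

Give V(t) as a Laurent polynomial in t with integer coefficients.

2*t^-2 - 3*t^-3 + 6*t^-4 - 7*t^-5 + 7*t^-6 - 7*t^-7 + 5*t^-8 - 3*t^-9 + t^-10

Derivation:
The presented braid s1^-1 s2^-1 s2^-1 s1 s2^-1 s2^-1 s1 s2^-1 s1^-1 s1^-1 s3^-1 on 4 strands reduces by inverse Markov moves (closure unchanged at each step):
  Destabilize: the word has the form β·s3^-1 where s3^-1 occurs only as the final letter (β ∈ B_3); drop it and the last strand → 3 strands.
Reduced to β = s1^-1 s2^-1 s2^-1 s1 s2^-1 s2^-1 s1 s2^-1 s1^-1 s1^-1 on 3 strands, 10 crossings.
Compute on β:
Braid: s1^-1 s2^-1 s2^-1 s1 s2^-1 s2^-1 s1 s2^-1 s1^-1 s1^-1 on 3 strands, 10 crossings.
Writhe w = (#positive) - (#negative) = 2 - 8 = -6.
Computing the Kauffman bracket via state sum. There are 2^10 = 1024 states.
Smooth each crossing (0=||, 1=⌣⌢); contribution A^(Σ sign_k(1-2s_k)) * d^(L-1).
Tabulate the states by total A-exponent and number of loops L (A-exp: L × count):
  A^10: L=7 ×1
  A^8: L=6 ×10
  A^6: L=5 ×44, L=7 ×1
  A^4: L=4 ×110, L=6 ×10
  A^2: L=3 ×166, L=5 ×44
  A^0: L=2 ×144, L=4 ×106, L=6 ×2
  A^-2: L=1 ×57, L=3 ×140, L=5 ×13
  A^-4: L=2 ×91, L=4 ×28, L=6 ×1
  A^-6: L=1 ×16, L=3 ×26, L=5 ×3
  A^-8: L=2 ×7, L=4 ×3
  A^-10: L=3 ×1
Each group contributes A^e * Σ count * d^(L-1):
Powers of d = -A^2 - A^-2: d^2 = A^4 + 2 + A^-4; d^3 = -A^6 - 3*A^2 - 3*A^-2 - A^-6; d^4 = A^8 + 4*A^4 + 6 + 4*A^-4 + A^-8; d^5 = -A^10 - 5*A^6 - 10*A^2 - 10*A^-2 - 5*A^-6 - A^-10; d^6 = A^12 + 6*A^8 + 15*A^4 + 20 + 15*A^-4 + 6*A^-8 + A^-12.
  A^10 * (d^6) = A^22 + 6*A^18 + 15*A^14 + 20*A^10 + 15*A^6 + 6*A^2 + A^-2
  A^8 * (10*d^5) = -10*A^18 - 50*A^14 - 100*A^10 - 100*A^6 - 50*A^2 - 10*A^-2
  A^6 * (44*d^4 + d^6) = A^18 + 50*A^14 + 191*A^10 + 284*A^6 + 191*A^2 + 50*A^-2 + A^-6
  A^4 * (110*d^3 + 10*d^5) = -10*A^14 - 160*A^10 - 430*A^6 - 430*A^2 - 160*A^-2 - 10*A^-6
  A^2 * (166*d^2 + 44*d^4) = 44*A^10 + 342*A^6 + 596*A^2 + 342*A^-2 + 44*A^-6
  A^0 * (144*d + 106*d^3 + 2*d^5) = -2*A^10 - 116*A^6 - 482*A^2 - 482*A^-2 - 116*A^-6 - 2*A^-10
  A^-2 * (57 + 140*d^2 + 13*d^4) = 13*A^6 + 192*A^2 + 415*A^-2 + 192*A^-6 + 13*A^-10
  A^-4 * (91*d + 28*d^3 + d^5) = -A^6 - 33*A^2 - 185*A^-2 - 185*A^-6 - 33*A^-10 - A^-14
  A^-6 * (16 + 26*d^2 + 3*d^4) = 3*A^2 + 38*A^-2 + 86*A^-6 + 38*A^-10 + 3*A^-14
  A^-8 * (7*d + 3*d^3) = -3*A^-2 - 16*A^-6 - 16*A^-10 - 3*A^-14
  A^-10 * (d^2) = A^-6 + 2*A^-10 + A^-14
Summing the groups: <K> = A^22 - 3*A^18 + 5*A^14 - 7*A^10 + 7*A^6 - 7*A^2 + 6*A^-2 - 3*A^-6 + 2*A^-10
Normalise by the writhe: (-A^3)^(-w) = (-A^3)^(6) = A^18, so f(A) = A^18 * <K> = A^40 - 3*A^36 + 5*A^32 - 7*A^28 + 7*A^24 - 7*A^20 + 6*A^16 - 3*A^12 + 2*A^8.
Substitute A = t^(-1/4), i.e. A^e → t^(-e/4): V(t) = 2*t^-2 - 3*t^-3 + 6*t^-4 - 7*t^-5 + 7*t^-6 - 7*t^-7 + 5*t^-8 - 3*t^-9 + t^-10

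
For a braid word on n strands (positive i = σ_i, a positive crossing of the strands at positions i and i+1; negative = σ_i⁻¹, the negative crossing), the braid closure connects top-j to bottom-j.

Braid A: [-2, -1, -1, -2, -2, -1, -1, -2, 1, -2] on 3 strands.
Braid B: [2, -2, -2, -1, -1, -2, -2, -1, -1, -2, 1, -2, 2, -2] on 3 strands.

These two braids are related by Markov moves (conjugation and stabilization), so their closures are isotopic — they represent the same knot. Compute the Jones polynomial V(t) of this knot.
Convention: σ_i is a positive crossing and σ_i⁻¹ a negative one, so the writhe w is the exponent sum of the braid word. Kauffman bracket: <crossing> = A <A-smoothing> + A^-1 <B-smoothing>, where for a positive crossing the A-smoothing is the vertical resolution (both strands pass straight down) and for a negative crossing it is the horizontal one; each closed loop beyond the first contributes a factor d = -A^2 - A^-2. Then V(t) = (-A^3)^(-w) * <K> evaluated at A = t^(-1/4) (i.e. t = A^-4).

t^-3 + t^-6 - t^-7 + t^-8 - t^-9 + t^-10 - t^-11

Derivation:
Markov-equivalent braids have isotopic closures, hence identical knot invariants. Strip the Markov moves from each word to reach a common short braid β, then compute V(t) once on β.
Braid A: s2^-1 s1^-1 s1^-1 s2^-1 s2^-1 s1^-1 s1^-1 s2^-1 s1 s2^-1 on 3 strands has no conjugating prefix/suffix or stabilization to strip; take β = s2^-1 s1^-1 s1^-1 s2^-1 s2^-1 s1^-1 s1^-1 s2^-1 s1 s2^-1.
Braid B: s2 s2^-1 s2^-1 s1^-1 s1^-1 s2^-1 s2^-1 s1^-1 s1^-1 s2^-1 s1 s2^-1 s2 s2^-1 on 3 strands reduces by inverse Markov moves (closure unchanged at each step):
  Deconjugate: the word is γ·β·γ⁻¹ with γ = s2 s2^-1 (prefix) and γ⁻¹ = s2 s2^-1 (suffix); strip both.
Reduced to β = s2^-1 s1^-1 s1^-1 s2^-1 s2^-1 s1^-1 s1^-1 s2^-1 s1 s2^-1 on 3 strands, 10 crossings.
Both give the same β = s2^-1 s1^-1 s1^-1 s2^-1 s2^-1 s1^-1 s1^-1 s2^-1 s1 s2^-1 on 3 strands, so one state sum suffices:
Braid: s2^-1 s1^-1 s1^-1 s2^-1 s2^-1 s1^-1 s1^-1 s2^-1 s1 s2^-1 on 3 strands, 10 crossings.
Writhe w = (#positive) - (#negative) = 1 - 9 = -8.
State-sum expansion of <K>. There are 2^10 = 1024 states.
Each crossing splits two ways (0=vertical, 1=horizontal). The state's weight is A^(#A-smoothings - #B-smoothings) * d^(loops - 1).
Tabulate the states by total A-exponent and number of loops L (A-exp: L × count):
  A^10: L=6 ×1
  A^8: L=5 ×10
  A^6: L=4 ×41, L=6 ×4
  A^4: L=3 ×86, L=5 ×34
  A^2: L=2 ×92, L=4 ×114, L=6 ×4
  A^0: L=1 ×40, L=3 ×185, L=5 ×27
  A^-2: L=2 ×142, L=4 ×67, L=6 ×1
  A^-4: L=1 ×40, L=3 ×76, L=5 ×4
  A^-6: L=2 ×39, L=4 ×6
  A^-8: L=1 ×5, L=3 ×5
  A^-10: L=2 ×1
Each group contributes A^e * Σ count * d^(L-1):
Powers of d = -A^2 - A^-2: d^2 = A^4 + 2 + A^-4; d^3 = -A^6 - 3*A^2 - 3*A^-2 - A^-6; d^4 = A^8 + 4*A^4 + 6 + 4*A^-4 + A^-8; d^5 = -A^10 - 5*A^6 - 10*A^2 - 10*A^-2 - 5*A^-6 - A^-10.
  A^10 * (d^5) = -A^20 - 5*A^16 - 10*A^12 - 10*A^8 - 5*A^4 - 1
  A^8 * (10*d^4) = 10*A^16 + 40*A^12 + 60*A^8 + 40*A^4 + 10
  A^6 * (41*d^3 + 4*d^5) = -4*A^16 - 61*A^12 - 163*A^8 - 163*A^4 - 61 - 4*A^-4
  A^4 * (86*d^2 + 34*d^4) = 34*A^12 + 222*A^8 + 376*A^4 + 222 + 34*A^-4
  A^2 * (92*d + 114*d^3 + 4*d^5) = -4*A^12 - 134*A^8 - 474*A^4 - 474 - 134*A^-4 - 4*A^-8
  A^0 * (40 + 185*d^2 + 27*d^4) = 27*A^8 + 293*A^4 + 572 + 293*A^-4 + 27*A^-8
  A^-2 * (142*d + 67*d^3 + d^5) = -A^8 - 72*A^4 - 353 - 353*A^-4 - 72*A^-8 - A^-12
  A^-4 * (40 + 76*d^2 + 4*d^4) = 4*A^4 + 92 + 216*A^-4 + 92*A^-8 + 4*A^-12
  A^-6 * (39*d + 6*d^3) = -6 - 57*A^-4 - 57*A^-8 - 6*A^-12
  A^-8 * (5 + 5*d^2) = 5*A^-4 + 15*A^-8 + 5*A^-12
  A^-10 * (d) = -A^-8 - A^-12
Summing the groups: <K> = -A^20 + A^16 - A^12 + A^8 - A^4 + 1 + A^-12
Normalise by the writhe: (-A^3)^(-w) = (-A^3)^(8) = A^24, so f(A) = A^24 * <K> = -A^44 + A^40 - A^36 + A^32 - A^28 + A^24 + A^12.
Substitute A = t^(-1/4), i.e. A^e → t^(-e/4): V(t) = t^-3 + t^-6 - t^-7 + t^-8 - t^-9 + t^-10 - t^-11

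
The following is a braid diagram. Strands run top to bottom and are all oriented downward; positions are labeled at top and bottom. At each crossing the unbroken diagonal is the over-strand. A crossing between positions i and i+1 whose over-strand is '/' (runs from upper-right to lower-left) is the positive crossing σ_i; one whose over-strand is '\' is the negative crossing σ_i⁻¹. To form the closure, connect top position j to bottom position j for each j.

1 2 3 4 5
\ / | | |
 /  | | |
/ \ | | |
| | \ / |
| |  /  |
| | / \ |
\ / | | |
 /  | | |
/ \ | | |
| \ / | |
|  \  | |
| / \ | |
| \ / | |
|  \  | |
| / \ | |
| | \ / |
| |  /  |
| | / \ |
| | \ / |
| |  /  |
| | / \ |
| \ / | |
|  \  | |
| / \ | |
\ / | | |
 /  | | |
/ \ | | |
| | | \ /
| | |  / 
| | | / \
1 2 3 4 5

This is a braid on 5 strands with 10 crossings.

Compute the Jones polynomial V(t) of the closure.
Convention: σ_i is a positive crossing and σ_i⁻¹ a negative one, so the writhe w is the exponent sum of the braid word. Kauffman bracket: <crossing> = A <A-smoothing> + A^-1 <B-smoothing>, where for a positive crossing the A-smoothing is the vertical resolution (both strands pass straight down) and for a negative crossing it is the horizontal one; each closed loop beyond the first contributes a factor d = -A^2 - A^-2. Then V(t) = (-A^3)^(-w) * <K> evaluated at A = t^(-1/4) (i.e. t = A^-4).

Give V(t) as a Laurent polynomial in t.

t^7 - 3*t^6 + 4*t^5 - 6*t^4 + 7*t^3 - 6*t^2 + 6*t - 3 + 2*t^-1 - t^-2

Derivation:
Reading the diagram top to bottom ('/'-over between positions i,i+1 = s_i, '\'-over = s_i^-1): braid word = s1 s3 s1 s2^-1 s2^-1 s3 s3 s2^-1 s1 s4.
The presented braid s1 s3 s1 s2^-1 s2^-1 s3 s3 s2^-1 s1 s4 on 5 strands reduces by inverse Markov moves (closure unchanged at each step):
  Destabilize: the word has the form β·s4 where s4 occurs only as the final letter (β ∈ B_4); drop it and the last strand → 4 strands.
Reduced to β = s1 s3 s1 s2^-1 s2^-1 s3 s3 s2^-1 s1 on 4 strands, 9 crossings.
Compute on β:
Braid: s1 s3 s1 s2^-1 s2^-1 s3 s3 s2^-1 s1 on 4 strands, 9 crossings.
Writhe w = (#positive) - (#negative) = 6 - 3 = 3.
Computing the Kauffman bracket via state sum. There are 2^9 = 512 states.
For each crossing: s=0 is the vertical smoothing, s=1 horizontal. Crossing k contributes A^(sign_k * (1 - 2*s_k)); loop factor d = -A^2 - A^-2.
Tabulate the states by total A-exponent and number of loops L (A-exp: L × count):
  A^9: L=5 ×1
  A^7: L=4 ×9
  A^5: L=3 ×32, L=5 ×4
  A^3: L=2 ×55, L=4 ×28, L=6 ×1
  A^1: L=1 ×39, L=3 ×77, L=5 ×10
  A^-1: L=2 ×81, L=4 ×44, L=6 ×1
  A^-3: L=3 ×73, L=5 ×11
  A^-5: L=4 ×35, L=6 ×1
  A^-7: L=5 ×9
  A^-9: L=6 ×1
Each group contributes A^e * Σ count * d^(L-1):
Powers of d = -A^2 - A^-2: d^2 = A^4 + 2 + A^-4; d^3 = -A^6 - 3*A^2 - 3*A^-2 - A^-6; d^4 = A^8 + 4*A^4 + 6 + 4*A^-4 + A^-8; d^5 = -A^10 - 5*A^6 - 10*A^2 - 10*A^-2 - 5*A^-6 - A^-10.
  A^9 * (d^4) = A^17 + 4*A^13 + 6*A^9 + 4*A^5 + A
  A^7 * (9*d^3) = -9*A^13 - 27*A^9 - 27*A^5 - 9*A
  A^5 * (32*d^2 + 4*d^4) = 4*A^13 + 48*A^9 + 88*A^5 + 48*A + 4*A^-3
  A^3 * (55*d + 28*d^3 + d^5) = -A^13 - 33*A^9 - 149*A^5 - 149*A - 33*A^-3 - A^-7
  A^1 * (39 + 77*d^2 + 10*d^4) = 10*A^9 + 117*A^5 + 253*A + 117*A^-3 + 10*A^-7
  A^-1 * (81*d + 44*d^3 + d^5) = -A^9 - 49*A^5 - 223*A - 223*A^-3 - 49*A^-7 - A^-11
  A^-3 * (73*d^2 + 11*d^4) = 11*A^5 + 117*A + 212*A^-3 + 117*A^-7 + 11*A^-11
  A^-5 * (35*d^3 + d^5) = -A^5 - 40*A - 115*A^-3 - 115*A^-7 - 40*A^-11 - A^-15
  A^-7 * (9*d^4) = 9*A + 36*A^-3 + 54*A^-7 + 36*A^-11 + 9*A^-15
  A^-9 * (d^5) = -A - 5*A^-3 - 10*A^-7 - 10*A^-11 - 5*A^-15 - A^-19
Summing the groups: <K> = A^17 - 2*A^13 + 3*A^9 - 6*A^5 + 6*A - 7*A^-3 + 6*A^-7 - 4*A^-11 + 3*A^-15 - A^-19
Normalise by the writhe: (-A^3)^(-w) = (-A^3)^(-3) = -A^-9, so f(A) = -A^-9 * <K> = -A^8 + 2*A^4 - 3 + 6*A^-4 - 6*A^-8 + 7*A^-12 - 6*A^-16 + 4*A^-20 - 3*A^-24 + A^-28.
Substitute A = t^(-1/4), i.e. A^e → t^(-e/4): V(t) = t^7 - 3*t^6 + 4*t^5 - 6*t^4 + 7*t^3 - 6*t^2 + 6*t - 3 + 2*t^-1 - t^-2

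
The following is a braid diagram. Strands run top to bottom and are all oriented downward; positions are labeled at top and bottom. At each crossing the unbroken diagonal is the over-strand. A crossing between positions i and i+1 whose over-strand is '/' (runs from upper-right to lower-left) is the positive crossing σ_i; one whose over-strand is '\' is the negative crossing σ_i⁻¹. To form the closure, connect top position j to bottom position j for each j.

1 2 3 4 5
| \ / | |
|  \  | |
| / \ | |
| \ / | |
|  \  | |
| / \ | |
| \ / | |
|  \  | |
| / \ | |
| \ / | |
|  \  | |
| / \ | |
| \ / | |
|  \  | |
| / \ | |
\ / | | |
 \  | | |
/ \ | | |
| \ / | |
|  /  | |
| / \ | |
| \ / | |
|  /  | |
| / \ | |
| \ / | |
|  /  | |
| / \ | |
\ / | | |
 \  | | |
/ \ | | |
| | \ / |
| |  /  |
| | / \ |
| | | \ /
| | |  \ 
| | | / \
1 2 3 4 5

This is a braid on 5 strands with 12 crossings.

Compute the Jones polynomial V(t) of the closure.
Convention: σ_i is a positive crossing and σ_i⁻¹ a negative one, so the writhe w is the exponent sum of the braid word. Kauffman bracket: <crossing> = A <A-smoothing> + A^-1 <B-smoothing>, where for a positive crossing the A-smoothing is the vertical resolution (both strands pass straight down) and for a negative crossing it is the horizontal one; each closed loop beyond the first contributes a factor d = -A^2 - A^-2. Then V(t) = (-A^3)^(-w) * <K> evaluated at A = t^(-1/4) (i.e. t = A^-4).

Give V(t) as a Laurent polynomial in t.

-1 + 2*t^-1 - 2*t^-2 + 4*t^-3 - 3*t^-4 + 3*t^-5 - 2*t^-6 + t^-7 - t^-8

Derivation:
Reading the diagram top to bottom ('/'-over between positions i,i+1 = s_i, '\'-over = s_i^-1): braid word = s2^-1 s2^-1 s2^-1 s2^-1 s2^-1 s1^-1 s2 s2 s2 s1^-1 s3 s4^-1.
The presented braid s2^-1 s2^-1 s2^-1 s2^-1 s2^-1 s1^-1 s2 s2 s2 s1^-1 s3 s4^-1 on 5 strands reduces by inverse Markov moves (closure unchanged at each step):
  Destabilize: the word has the form β·s4^-1 where s4^-1 occurs only as the final letter (β ∈ B_4); drop it and the last strand → 4 strands.
  Destabilize: the word has the form β·s3 where s3 occurs only as the final letter (β ∈ B_3); drop it and the last strand → 3 strands.
Reduced to β = s2^-1 s2^-1 s2^-1 s2^-1 s2^-1 s1^-1 s2 s2 s2 s1^-1 on 3 strands, 10 crossings.
Compute on β:
Braid: s2^-1 s2^-1 s2^-1 s2^-1 s2^-1 s1^-1 s2 s2 s2 s1^-1 on 3 strands, 10 crossings.
Writhe w = (#positive) - (#negative) = 3 - 7 = -4.
Computing the Kauffman bracket via state sum. There are 2^10 = 1024 states.
Each crossing splits two ways (0=vertical, 1=horizontal). The state's weight is A^(#A-smoothings - #B-smoothings) * d^(loops - 1).
Tabulate the states by total A-exponent and number of loops L (A-exp: L × count):
  A^10: L=6 ×1
  A^8: L=5 ×10
  A^6: L=4 ×35, L=6 ×10
  A^4: L=3 ×60, L=5 ×50, L=7 ×10
  A^2: L=2 ×55, L=4 ×100, L=6 ×50, L=8 ×5
  A^0: L=1 ×25, L=3 ×101, L=5 ×100, L=7 ×25, L=9 ×1
  A^-2: L=2 ×55, L=4 ×100, L=6 ×50, L=8 ×5
  A^-4: L=1 ×6, L=3 ×54, L=5 ×50, L=7 ×10
  A^-6: L=2 ×9, L=4 ×26, L=6 ×10
  A^-8: L=3 ×5, L=5 ×5
  A^-10: L=4 ×1
Each group contributes A^e * Σ count * d^(L-1):
Powers of d = -A^2 - A^-2: d^2 = A^4 + 2 + A^-4; d^3 = -A^6 - 3*A^2 - 3*A^-2 - A^-6; d^4 = A^8 + 4*A^4 + 6 + 4*A^-4 + A^-8; d^5 = -A^10 - 5*A^6 - 10*A^2 - 10*A^-2 - 5*A^-6 - A^-10; d^6 = A^12 + 6*A^8 + 15*A^4 + 20 + 15*A^-4 + 6*A^-8 + A^-12; d^7 = -A^14 - 7*A^10 - 21*A^6 - 35*A^2 - 35*A^-2 - 21*A^-6 - 7*A^-10 - A^-14; d^8 = A^16 + 8*A^12 + 28*A^8 + 56*A^4 + 70 + 56*A^-4 + 28*A^-8 + 8*A^-12 + A^-16.
  A^10 * (d^5) = -A^20 - 5*A^16 - 10*A^12 - 10*A^8 - 5*A^4 - 1
  A^8 * (10*d^4) = 10*A^16 + 40*A^12 + 60*A^8 + 40*A^4 + 10
  A^6 * (35*d^3 + 10*d^5) = -10*A^16 - 85*A^12 - 205*A^8 - 205*A^4 - 85 - 10*A^-4
  A^4 * (60*d^2 + 50*d^4 + 10*d^6) = 10*A^16 + 110*A^12 + 410*A^8 + 620*A^4 + 410 + 110*A^-4 + 10*A^-8
  A^2 * (55*d + 100*d^3 + 50*d^5 + 5*d^7) = -5*A^16 - 85*A^12 - 455*A^8 - 1030*A^4 - 1030 - 455*A^-4 - 85*A^-8 - 5*A^-12
  A^0 * (25 + 101*d^2 + 100*d^4 + 25*d^6 + d^8) = A^16 + 33*A^12 + 278*A^8 + 932*A^4 + 1397 + 932*A^-4 + 278*A^-8 + 33*A^-12 + A^-16
  A^-2 * (55*d + 100*d^3 + 50*d^5 + 5*d^7) = -5*A^12 - 85*A^8 - 455*A^4 - 1030 - 1030*A^-4 - 455*A^-8 - 85*A^-12 - 5*A^-16
  A^-4 * (6 + 54*d^2 + 50*d^4 + 10*d^6) = 10*A^8 + 110*A^4 + 404 + 614*A^-4 + 404*A^-8 + 110*A^-12 + 10*A^-16
  A^-6 * (9*d + 26*d^3 + 10*d^5) = -10*A^4 - 76 - 187*A^-4 - 187*A^-8 - 76*A^-12 - 10*A^-16
  A^-8 * (5*d^2 + 5*d^4) = 5 + 25*A^-4 + 40*A^-8 + 25*A^-12 + 5*A^-16
  A^-10 * (d^3) = -A^-4 - 3*A^-8 - 3*A^-12 - A^-16
Summing the groups: <K> = -A^20 + A^16 - 2*A^12 + 3*A^8 - 3*A^4 + 4 - 2*A^-4 + 2*A^-8 - A^-12
Normalise by the writhe: (-A^3)^(-w) = (-A^3)^(4) = A^12, so f(A) = A^12 * <K> = -A^32 + A^28 - 2*A^24 + 3*A^20 - 3*A^16 + 4*A^12 - 2*A^8 + 2*A^4 - 1.
Substitute A = t^(-1/4), i.e. A^e → t^(-e/4): V(t) = -1 + 2*t^-1 - 2*t^-2 + 4*t^-3 - 3*t^-4 + 3*t^-5 - 2*t^-6 + t^-7 - t^-8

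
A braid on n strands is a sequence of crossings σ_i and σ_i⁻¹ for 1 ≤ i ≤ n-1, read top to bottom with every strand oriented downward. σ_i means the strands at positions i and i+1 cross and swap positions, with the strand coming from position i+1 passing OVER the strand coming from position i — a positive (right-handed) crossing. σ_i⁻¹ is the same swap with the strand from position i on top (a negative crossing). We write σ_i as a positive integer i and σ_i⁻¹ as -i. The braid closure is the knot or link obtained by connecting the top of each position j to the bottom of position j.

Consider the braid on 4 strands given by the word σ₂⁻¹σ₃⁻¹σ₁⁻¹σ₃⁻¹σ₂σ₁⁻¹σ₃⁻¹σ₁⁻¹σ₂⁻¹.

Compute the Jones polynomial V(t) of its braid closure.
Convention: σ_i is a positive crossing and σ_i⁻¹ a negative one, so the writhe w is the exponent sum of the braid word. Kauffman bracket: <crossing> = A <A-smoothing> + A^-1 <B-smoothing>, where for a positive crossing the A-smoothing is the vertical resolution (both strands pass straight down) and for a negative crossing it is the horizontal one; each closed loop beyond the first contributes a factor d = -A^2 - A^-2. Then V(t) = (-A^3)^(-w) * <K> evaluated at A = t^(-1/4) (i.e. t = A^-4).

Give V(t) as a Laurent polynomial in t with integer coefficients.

Braid: s2^-1 s3^-1 s1^-1 s3^-1 s2 s1^-1 s3^-1 s1^-1 s2^-1 on 4 strands, 9 crossings.
Writhe w = (#positive) - (#negative) = 1 - 8 = -7.
Enumerate smoothing states for the bracket polynomial. There are 2^9 = 512 states.
Smooth each crossing (0=||, 1=⌣⌢); contribution A^(Σ sign_k(1-2s_k)) * d^(L-1).
Tabulate the states by total A-exponent and number of loops L (A-exp: L × count):
  A^9: L=6 ×1
  A^7: L=5 ×9
  A^5: L=4 ×35, L=6 ×1
  A^3: L=3 ×74, L=5 ×10
  A^1: L=2 ×85, L=4 ×41
  A^-1: L=1 ×42, L=3 ×80, L=5 ×4
  A^-3: L=2 ×65, L=4 ×19
  A^-5: L=1 ×9, L=3 ×26, L=5 ×1
  A^-7: L=2 ×6, L=4 ×3
  A^-9: L=3 ×1
Each group contributes A^e * Σ count * d^(L-1):
Powers of d = -A^2 - A^-2: d^2 = A^4 + 2 + A^-4; d^3 = -A^6 - 3*A^2 - 3*A^-2 - A^-6; d^4 = A^8 + 4*A^4 + 6 + 4*A^-4 + A^-8; d^5 = -A^10 - 5*A^6 - 10*A^2 - 10*A^-2 - 5*A^-6 - A^-10.
  A^9 * (d^5) = -A^19 - 5*A^15 - 10*A^11 - 10*A^7 - 5*A^3 - A^-1
  A^7 * (9*d^4) = 9*A^15 + 36*A^11 + 54*A^7 + 36*A^3 + 9*A^-1
  A^5 * (35*d^3 + d^5) = -A^15 - 40*A^11 - 115*A^7 - 115*A^3 - 40*A^-1 - A^-5
  A^3 * (74*d^2 + 10*d^4) = 10*A^11 + 114*A^7 + 208*A^3 + 114*A^-1 + 10*A^-5
  A^1 * (85*d + 41*d^3) = -41*A^7 - 208*A^3 - 208*A^-1 - 41*A^-5
  A^-1 * (42 + 80*d^2 + 4*d^4) = 4*A^7 + 96*A^3 + 226*A^-1 + 96*A^-5 + 4*A^-9
  A^-3 * (65*d + 19*d^3) = -19*A^3 - 122*A^-1 - 122*A^-5 - 19*A^-9
  A^-5 * (9 + 26*d^2 + d^4) = A^3 + 30*A^-1 + 67*A^-5 + 30*A^-9 + A^-13
  A^-7 * (6*d + 3*d^3) = -3*A^-1 - 15*A^-5 - 15*A^-9 - 3*A^-13
  A^-9 * (d^2) = A^-5 + 2*A^-9 + A^-13
Summing the groups: <K> = -A^19 + 3*A^15 - 4*A^11 + 6*A^7 - 6*A^3 + 5*A^-1 - 5*A^-5 + 2*A^-9 - A^-13
Normalise by the writhe: (-A^3)^(-w) = (-A^3)^(7) = -A^21, so f(A) = -A^21 * <K> = A^40 - 3*A^36 + 4*A^32 - 6*A^28 + 6*A^24 - 5*A^20 + 5*A^16 - 2*A^12 + A^8.
Substitute A = t^(-1/4), i.e. A^e → t^(-e/4): V(t) = t^-2 - 2*t^-3 + 5*t^-4 - 5*t^-5 + 6*t^-6 - 6*t^-7 + 4*t^-8 - 3*t^-9 + t^-10

Answer: t^-2 - 2*t^-3 + 5*t^-4 - 5*t^-5 + 6*t^-6 - 6*t^-7 + 4*t^-8 - 3*t^-9 + t^-10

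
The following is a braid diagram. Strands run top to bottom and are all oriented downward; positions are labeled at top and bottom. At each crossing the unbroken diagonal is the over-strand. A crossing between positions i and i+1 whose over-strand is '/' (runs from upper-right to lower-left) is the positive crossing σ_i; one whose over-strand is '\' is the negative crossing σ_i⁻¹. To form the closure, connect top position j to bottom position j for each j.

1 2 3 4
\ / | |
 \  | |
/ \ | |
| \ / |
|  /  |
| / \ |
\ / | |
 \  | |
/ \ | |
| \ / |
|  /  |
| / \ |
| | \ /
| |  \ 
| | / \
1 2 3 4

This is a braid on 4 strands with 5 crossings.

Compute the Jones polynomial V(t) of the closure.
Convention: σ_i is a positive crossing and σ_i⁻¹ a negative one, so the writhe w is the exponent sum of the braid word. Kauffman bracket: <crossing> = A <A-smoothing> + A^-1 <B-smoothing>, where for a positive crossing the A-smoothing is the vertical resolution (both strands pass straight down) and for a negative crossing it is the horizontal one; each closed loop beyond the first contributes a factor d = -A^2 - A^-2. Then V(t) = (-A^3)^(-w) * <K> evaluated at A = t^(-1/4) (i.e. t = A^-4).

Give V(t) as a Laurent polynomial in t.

Reading the diagram top to bottom ('/'-over between positions i,i+1 = s_i, '\'-over = s_i^-1): braid word = s1^-1 s2 s1^-1 s2 s3^-1.
The presented braid s1^-1 s2 s1^-1 s2 s3^-1 on 4 strands reduces by inverse Markov moves (closure unchanged at each step):
  Destabilize: the word has the form β·s3^-1 where s3^-1 occurs only as the final letter (β ∈ B_3); drop it and the last strand → 3 strands.
Reduced to β = s1^-1 s2 s1^-1 s2 on 3 strands, 4 crossings.
Compute on β:
Braid: s1^-1 s2 s1^-1 s2 on 3 strands, 4 crossings.
Writhe w = (#positive) - (#negative) = 2 - 2 = 0.
State-sum expansion of <K>. There are 2^4 = 16 states.
For each crossing: s=0 is the vertical smoothing, s=1 horizontal. Crossing k contributes A^(sign_k * (1 - 2*s_k)); loop factor d = -A^2 - A^-2.
  state 0000: A-exp=+0, loops=3, term = A^0 * d^2
  state 0001: A-exp=-2, loops=2, term = A^-2 * d^1
  state 0010: A-exp=+2, loops=2, term = A^2 * d^1
  state 0011: A-exp=+0, loops=1, term = A^0 * d^0
  state 0100: A-exp=-2, loops=2, term = A^-2 * d^1
  state 0101: A-exp=-4, loops=3, term = A^-4 * d^2
  state 0110: A-exp=+0, loops=1, term = A^0 * d^0
  state 0111: A-exp=-2, loops=2, term = A^-2 * d^1
  state 1000: A-exp=+2, loops=2, term = A^2 * d^1
  state 1001: A-exp=+0, loops=1, term = A^0 * d^0
  state 1010: A-exp=+4, loops=3, term = A^4 * d^2
  state 1011: A-exp=+2, loops=2, term = A^2 * d^1
  state 1100: A-exp=+0, loops=1, term = A^0 * d^0
  state 1101: A-exp=-2, loops=2, term = A^-2 * d^1
  state 1110: A-exp=+2, loops=2, term = A^2 * d^1
  state 1111: A-exp=+0, loops=1, term = A^0 * d^0
Collect the terms by A-exponent (count of states per loop number):
Powers of d = -A^2 - A^-2: d^2 = A^4 + 2 + A^-4.
  A^4 * (d^2) = A^8 + 2*A^4 + 1
  A^2 * (4*d) = -4*A^4 - 4
  A^0 * (5 + d^2) = A^4 + 7 + A^-4
  A^-2 * (4*d) = -4 - 4*A^-4
  A^-4 * (d^2) = 1 + 2*A^-4 + A^-8
Summing the groups: <K> = A^8 - A^4 + 1 - A^-4 + A^-8
Normalise by the writhe: (-A^3)^(-w) = (-A^3)^(0) = 1, so f(A) = 1 * <K> = A^8 - A^4 + 1 - A^-4 + A^-8.
Substitute A = t^(-1/4), i.e. A^e → t^(-e/4): V(t) = t^2 - t + 1 - t^-1 + t^-2

Answer: t^2 - t + 1 - t^-1 + t^-2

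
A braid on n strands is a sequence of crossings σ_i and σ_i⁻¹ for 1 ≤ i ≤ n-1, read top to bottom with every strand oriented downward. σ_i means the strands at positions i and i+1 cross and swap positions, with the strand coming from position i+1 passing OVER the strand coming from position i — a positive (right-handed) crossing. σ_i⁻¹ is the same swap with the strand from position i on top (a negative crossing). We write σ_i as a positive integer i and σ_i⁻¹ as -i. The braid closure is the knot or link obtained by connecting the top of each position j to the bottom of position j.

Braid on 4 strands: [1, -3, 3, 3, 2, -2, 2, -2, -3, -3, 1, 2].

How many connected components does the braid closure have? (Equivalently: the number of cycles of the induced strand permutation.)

Track the strand permutation on 4 strands, starting from identity.
  step 1: s1 swaps positions 1,2 -> [2 1 3 4]
  step 2: s3^-1 swaps positions 3,4 -> [2 1 4 3]
  step 3: s3 swaps positions 3,4 -> [2 1 3 4]
  step 4: s3 swaps positions 3,4 -> [2 1 4 3]
  step 5: s2 swaps positions 2,3 -> [2 4 1 3]
  step 6: s2^-1 swaps positions 2,3 -> [2 1 4 3]
  step 7: s2 swaps positions 2,3 -> [2 4 1 3]
  step 8: s2^-1 swaps positions 2,3 -> [2 1 4 3]
  step 9: s3^-1 swaps positions 3,4 -> [2 1 3 4]
  step 10: s3^-1 swaps positions 3,4 -> [2 1 4 3]
  step 11: s1 swaps positions 1,2 -> [1 2 4 3]
  step 12: s2 swaps positions 2,3 -> [1 4 2 3]
Final permutation (position -> original strand): [1 4 2 3]
Closure components = cycle count of this permutation = 2.

Answer: 2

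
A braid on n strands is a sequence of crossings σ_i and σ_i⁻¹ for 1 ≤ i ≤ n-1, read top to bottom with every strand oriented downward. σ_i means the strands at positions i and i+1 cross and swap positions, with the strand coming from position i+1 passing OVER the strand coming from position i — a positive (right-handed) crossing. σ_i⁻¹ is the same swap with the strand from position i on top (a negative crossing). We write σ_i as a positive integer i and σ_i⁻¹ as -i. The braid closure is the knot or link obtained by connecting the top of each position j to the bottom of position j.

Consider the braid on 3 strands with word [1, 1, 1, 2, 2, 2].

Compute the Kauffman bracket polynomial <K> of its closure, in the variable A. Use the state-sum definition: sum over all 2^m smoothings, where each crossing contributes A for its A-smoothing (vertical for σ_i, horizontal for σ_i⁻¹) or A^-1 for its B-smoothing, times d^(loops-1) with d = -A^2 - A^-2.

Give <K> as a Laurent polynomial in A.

A^10 + 2*A^2 - 2*A^-2 + A^-6 - 2*A^-10 + A^-14

Derivation:
Braid: s1 s1 s1 s2 s2 s2 on 3 strands, 6 crossings.
Writhe w = (#positive) - (#negative) = 6 - 0 = 6.
Enumerate smoothing states for the bracket polynomial. There are 2^6 = 64 states.
Smooth each crossing (0=||, 1=⌣⌢); contribution A^(Σ sign_k(1-2s_k)) * d^(L-1).
Tabulate the states by total A-exponent and number of loops L (A-exp: L × count):
  A^6: L=3 ×1
  A^4: L=2 ×6
  A^2: L=1 ×9, L=3 ×6
  A^0: L=2 ×18, L=4 ×2
  A^-2: L=3 ×15
  A^-4: L=4 ×6
  A^-6: L=5 ×1
Each group contributes A^e * Σ count * d^(L-1):
Powers of d = -A^2 - A^-2: d^2 = A^4 + 2 + A^-4; d^3 = -A^6 - 3*A^2 - 3*A^-2 - A^-6; d^4 = A^8 + 4*A^4 + 6 + 4*A^-4 + A^-8.
  A^6 * (d^2) = A^10 + 2*A^6 + A^2
  A^4 * (6*d) = -6*A^6 - 6*A^2
  A^2 * (9 + 6*d^2) = 6*A^6 + 21*A^2 + 6*A^-2
  A^0 * (18*d + 2*d^3) = -2*A^6 - 24*A^2 - 24*A^-2 - 2*A^-6
  A^-2 * (15*d^2) = 15*A^2 + 30*A^-2 + 15*A^-6
  A^-4 * (6*d^3) = -6*A^2 - 18*A^-2 - 18*A^-6 - 6*A^-10
  A^-6 * (d^4) = A^2 + 4*A^-2 + 6*A^-6 + 4*A^-10 + A^-14
Summing the groups: <K> = A^10 + 2*A^2 - 2*A^-2 + A^-6 - 2*A^-10 + A^-14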